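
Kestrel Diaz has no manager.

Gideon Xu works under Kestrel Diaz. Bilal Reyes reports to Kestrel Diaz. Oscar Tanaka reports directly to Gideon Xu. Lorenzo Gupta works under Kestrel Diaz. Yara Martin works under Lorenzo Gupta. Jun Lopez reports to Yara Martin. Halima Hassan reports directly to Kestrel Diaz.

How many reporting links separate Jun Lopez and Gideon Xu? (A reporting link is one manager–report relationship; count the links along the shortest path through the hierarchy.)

Jun Lopez is 3 levels below Kestrel Diaz, and Gideon Xu is 1 level below Kestrel Diaz (their lowest common manager). The shortest path runs up from Jun Lopez to Kestrel Diaz and back down to Gideon Xu: 3 + 1 = 4 links.

4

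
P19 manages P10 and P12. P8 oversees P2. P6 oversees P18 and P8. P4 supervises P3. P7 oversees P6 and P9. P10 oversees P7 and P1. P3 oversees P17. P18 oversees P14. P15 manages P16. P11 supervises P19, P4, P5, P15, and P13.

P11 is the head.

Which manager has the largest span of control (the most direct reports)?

Direct-report counts: P11 has 5; P15 has 1; P4 has 1; P3 has 1; P19 has 2; P10 has 2; P7 has 2; P6 has 2; P18 has 1; P8 has 1. The largest is 5, held by P11.

P11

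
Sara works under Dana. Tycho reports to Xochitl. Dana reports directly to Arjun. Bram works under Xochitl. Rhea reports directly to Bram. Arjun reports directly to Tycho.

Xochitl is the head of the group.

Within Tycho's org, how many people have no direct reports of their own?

1

The only person in Tycho's organization with no one reporting to them is Sara. That is 1.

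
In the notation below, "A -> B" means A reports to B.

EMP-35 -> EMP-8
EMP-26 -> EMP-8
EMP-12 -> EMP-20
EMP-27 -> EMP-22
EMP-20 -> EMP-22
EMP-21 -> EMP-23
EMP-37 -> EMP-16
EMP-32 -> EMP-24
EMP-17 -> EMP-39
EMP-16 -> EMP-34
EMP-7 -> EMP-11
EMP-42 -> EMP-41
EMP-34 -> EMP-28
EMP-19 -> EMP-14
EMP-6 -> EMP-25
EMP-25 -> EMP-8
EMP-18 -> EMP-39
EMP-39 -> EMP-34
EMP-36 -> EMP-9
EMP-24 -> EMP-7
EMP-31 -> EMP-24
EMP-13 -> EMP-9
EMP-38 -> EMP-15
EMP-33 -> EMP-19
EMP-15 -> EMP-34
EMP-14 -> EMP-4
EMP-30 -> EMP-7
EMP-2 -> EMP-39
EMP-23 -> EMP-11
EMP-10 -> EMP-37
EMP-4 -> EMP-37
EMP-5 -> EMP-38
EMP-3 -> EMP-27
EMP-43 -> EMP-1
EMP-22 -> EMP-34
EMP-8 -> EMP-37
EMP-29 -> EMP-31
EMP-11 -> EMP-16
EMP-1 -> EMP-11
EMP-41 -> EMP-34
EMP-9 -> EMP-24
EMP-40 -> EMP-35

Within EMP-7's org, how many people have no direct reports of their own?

5

The people in EMP-7's organization with no one reporting to them are EMP-30, EMP-32, EMP-36, EMP-13, EMP-29. That is 5.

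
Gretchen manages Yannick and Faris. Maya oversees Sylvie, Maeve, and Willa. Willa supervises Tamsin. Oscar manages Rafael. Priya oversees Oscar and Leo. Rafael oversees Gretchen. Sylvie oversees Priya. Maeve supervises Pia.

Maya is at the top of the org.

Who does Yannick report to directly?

Gretchen

Yannick reports directly to Gretchen.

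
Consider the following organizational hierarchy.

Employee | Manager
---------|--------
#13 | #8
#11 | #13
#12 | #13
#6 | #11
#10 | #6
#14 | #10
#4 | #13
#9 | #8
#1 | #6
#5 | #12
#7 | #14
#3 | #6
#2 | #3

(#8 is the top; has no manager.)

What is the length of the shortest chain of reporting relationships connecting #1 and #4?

4

#1 is 3 levels below #13, and #4 is 1 level below #13 (their lowest common manager). The shortest path runs up from #1 to #13 and back down to #4: 3 + 1 = 4 links.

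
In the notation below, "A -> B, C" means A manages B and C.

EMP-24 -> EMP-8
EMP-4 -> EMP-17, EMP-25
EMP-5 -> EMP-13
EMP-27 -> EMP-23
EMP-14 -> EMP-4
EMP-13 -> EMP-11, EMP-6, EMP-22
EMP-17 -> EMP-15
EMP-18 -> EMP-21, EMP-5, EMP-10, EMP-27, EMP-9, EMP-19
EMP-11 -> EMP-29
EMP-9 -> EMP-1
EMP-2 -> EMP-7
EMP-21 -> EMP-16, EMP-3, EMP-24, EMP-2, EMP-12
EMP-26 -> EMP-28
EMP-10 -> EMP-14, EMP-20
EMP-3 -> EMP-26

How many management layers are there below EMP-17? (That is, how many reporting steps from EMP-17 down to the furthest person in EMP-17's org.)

1

The longest chain under EMP-17 runs EMP-17 → EMP-15, which is 1 level below EMP-17.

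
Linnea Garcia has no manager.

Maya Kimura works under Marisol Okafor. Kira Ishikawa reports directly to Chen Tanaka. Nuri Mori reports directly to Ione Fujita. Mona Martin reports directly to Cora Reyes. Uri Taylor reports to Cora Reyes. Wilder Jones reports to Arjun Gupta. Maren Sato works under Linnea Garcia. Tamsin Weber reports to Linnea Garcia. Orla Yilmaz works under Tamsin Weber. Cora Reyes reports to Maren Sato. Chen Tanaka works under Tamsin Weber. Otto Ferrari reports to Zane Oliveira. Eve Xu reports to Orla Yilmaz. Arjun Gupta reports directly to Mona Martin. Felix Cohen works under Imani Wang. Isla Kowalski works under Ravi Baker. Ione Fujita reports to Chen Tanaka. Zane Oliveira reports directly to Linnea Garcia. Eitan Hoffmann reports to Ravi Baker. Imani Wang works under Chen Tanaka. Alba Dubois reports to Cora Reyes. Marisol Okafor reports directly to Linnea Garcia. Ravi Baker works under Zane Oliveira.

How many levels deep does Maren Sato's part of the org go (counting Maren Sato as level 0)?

4

The longest chain under Maren Sato runs Maren Sato → Cora Reyes → Mona Martin → Arjun Gupta → Wilder Jones, which is 4 levels below Maren Sato.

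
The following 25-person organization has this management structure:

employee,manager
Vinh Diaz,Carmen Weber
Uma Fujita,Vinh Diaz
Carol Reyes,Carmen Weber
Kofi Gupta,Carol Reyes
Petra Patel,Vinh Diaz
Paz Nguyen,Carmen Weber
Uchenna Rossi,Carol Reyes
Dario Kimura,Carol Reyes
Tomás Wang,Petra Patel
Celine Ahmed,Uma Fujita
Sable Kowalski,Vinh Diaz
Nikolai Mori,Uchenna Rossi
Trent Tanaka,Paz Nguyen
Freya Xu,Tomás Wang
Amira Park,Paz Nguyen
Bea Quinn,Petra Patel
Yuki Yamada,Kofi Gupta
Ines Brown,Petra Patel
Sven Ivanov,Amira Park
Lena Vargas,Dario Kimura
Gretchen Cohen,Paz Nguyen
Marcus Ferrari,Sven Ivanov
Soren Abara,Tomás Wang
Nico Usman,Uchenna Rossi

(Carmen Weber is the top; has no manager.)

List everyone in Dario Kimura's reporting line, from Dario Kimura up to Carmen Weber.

Dario Kimura reports to Carol Reyes. Carol Reyes reports to Carmen Weber. Carmen Weber is at the top.

Dario Kimura -> Carol Reyes -> Carmen Weber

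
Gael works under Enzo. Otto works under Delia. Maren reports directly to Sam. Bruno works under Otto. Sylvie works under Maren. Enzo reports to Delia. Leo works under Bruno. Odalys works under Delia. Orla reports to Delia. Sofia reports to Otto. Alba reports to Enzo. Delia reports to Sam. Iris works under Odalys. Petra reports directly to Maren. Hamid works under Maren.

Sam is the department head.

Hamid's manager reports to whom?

Sam

Hamid reports to Maren, and Maren reports to Sam. So Hamid's skip-level manager is Sam.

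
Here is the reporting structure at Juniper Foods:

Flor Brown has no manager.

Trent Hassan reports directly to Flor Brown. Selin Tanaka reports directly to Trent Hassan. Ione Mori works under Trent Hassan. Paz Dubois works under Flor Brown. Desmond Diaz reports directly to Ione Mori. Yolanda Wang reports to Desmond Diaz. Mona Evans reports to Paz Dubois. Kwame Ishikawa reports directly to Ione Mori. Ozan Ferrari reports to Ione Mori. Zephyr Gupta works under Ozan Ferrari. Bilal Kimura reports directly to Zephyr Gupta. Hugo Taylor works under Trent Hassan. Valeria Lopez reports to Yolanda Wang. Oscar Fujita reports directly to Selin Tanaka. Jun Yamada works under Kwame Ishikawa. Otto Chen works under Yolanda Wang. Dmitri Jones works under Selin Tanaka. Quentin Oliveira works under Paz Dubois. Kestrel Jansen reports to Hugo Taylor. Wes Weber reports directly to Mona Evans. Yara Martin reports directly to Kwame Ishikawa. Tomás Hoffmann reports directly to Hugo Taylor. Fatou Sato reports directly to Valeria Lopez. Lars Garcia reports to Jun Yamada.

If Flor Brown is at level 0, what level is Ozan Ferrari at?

Chain from Ozan Ferrari up to Flor Brown: Ozan Ferrari → Ione Mori → Trent Hassan → Flor Brown. That is 3 steps up, so Ozan Ferrari is 3 levels below Flor Brown.

3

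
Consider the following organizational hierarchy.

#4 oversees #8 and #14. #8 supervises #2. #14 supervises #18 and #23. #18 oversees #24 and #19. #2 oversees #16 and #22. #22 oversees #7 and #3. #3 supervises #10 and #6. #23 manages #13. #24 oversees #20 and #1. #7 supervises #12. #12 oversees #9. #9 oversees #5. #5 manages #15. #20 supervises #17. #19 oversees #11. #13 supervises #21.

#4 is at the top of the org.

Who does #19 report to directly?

#18

#19 reports directly to #18.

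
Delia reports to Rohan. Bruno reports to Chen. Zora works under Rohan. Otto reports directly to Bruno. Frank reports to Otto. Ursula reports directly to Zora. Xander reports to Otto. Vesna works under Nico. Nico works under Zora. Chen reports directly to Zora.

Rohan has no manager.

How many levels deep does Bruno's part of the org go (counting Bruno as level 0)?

2

The longest chain under Bruno runs Bruno → Otto → Xander, which is 2 levels below Bruno.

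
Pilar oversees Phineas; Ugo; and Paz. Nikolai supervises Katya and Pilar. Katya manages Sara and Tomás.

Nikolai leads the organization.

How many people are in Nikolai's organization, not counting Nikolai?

Nikolai directly manages Pilar, Katya. Under Pilar: Paz, Ugo, Phineas (3). Under Katya: Tomás, Sara (2). So Nikolai's organization is 2 direct reports plus everyone under them: 4 + 3 = 7.

7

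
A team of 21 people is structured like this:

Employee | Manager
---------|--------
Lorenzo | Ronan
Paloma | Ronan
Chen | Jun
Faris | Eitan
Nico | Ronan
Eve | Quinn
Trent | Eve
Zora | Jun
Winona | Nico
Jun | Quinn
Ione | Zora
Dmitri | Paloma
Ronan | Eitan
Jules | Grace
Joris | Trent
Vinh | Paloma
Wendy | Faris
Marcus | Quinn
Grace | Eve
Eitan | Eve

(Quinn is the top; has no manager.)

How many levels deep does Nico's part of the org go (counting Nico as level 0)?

The longest chain under Nico runs Nico → Winona, which is 1 level below Nico.

1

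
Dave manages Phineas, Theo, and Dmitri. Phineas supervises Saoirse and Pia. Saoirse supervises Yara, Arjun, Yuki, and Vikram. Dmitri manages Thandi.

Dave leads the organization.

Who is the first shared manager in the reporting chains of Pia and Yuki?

Pia's chain of managers is Phineas, Dave. Yuki's chain of managers is Saoirse, Phineas, Dave. The first manager that appears in both chains is Phineas.

Phineas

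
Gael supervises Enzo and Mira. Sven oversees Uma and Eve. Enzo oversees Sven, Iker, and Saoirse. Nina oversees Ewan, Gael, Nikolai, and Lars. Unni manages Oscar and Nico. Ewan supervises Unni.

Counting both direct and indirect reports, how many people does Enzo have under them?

5

Enzo directly manages Sven, Iker, Saoirse. Under Sven: Uma, Eve (2). Iker has no reports. Saoirse has no reports. So Enzo's organization is 3 direct reports plus everyone under them: 3 + 1 + 1 = 5.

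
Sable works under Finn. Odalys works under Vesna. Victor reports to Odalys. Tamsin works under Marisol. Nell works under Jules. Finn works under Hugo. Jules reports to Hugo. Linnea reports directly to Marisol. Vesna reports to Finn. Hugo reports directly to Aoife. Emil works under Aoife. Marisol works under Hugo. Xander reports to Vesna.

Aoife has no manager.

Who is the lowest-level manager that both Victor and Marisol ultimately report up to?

Victor's chain of managers is Odalys, Vesna, Finn, Hugo, Aoife. Marisol's chain of managers is Hugo, Aoife. The first manager that appears in both chains is Hugo.

Hugo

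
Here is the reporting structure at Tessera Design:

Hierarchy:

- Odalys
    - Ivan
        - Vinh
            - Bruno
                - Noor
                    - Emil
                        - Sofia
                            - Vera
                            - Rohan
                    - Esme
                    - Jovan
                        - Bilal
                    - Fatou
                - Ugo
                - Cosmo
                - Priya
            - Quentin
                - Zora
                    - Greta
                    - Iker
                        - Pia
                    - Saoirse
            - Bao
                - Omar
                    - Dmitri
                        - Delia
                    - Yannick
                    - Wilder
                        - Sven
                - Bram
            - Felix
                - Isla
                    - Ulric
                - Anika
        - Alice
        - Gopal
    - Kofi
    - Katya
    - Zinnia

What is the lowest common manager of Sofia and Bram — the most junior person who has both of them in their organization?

Sofia's chain of managers is Emil, Noor, Bruno, Vinh, Ivan, Odalys. Bram's chain of managers is Bao, Vinh, Ivan, Odalys. The first manager that appears in both chains is Vinh.

Vinh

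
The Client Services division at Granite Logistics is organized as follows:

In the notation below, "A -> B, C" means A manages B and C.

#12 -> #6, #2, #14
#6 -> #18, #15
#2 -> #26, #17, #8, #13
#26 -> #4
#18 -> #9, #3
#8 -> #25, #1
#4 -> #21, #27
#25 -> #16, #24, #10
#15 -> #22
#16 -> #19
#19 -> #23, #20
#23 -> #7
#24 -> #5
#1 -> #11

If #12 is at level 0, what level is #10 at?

4

Chain from #10 up to #12: #10 → #25 → #8 → #2 → #12. That is 4 steps up, so #10 is 4 levels below #12.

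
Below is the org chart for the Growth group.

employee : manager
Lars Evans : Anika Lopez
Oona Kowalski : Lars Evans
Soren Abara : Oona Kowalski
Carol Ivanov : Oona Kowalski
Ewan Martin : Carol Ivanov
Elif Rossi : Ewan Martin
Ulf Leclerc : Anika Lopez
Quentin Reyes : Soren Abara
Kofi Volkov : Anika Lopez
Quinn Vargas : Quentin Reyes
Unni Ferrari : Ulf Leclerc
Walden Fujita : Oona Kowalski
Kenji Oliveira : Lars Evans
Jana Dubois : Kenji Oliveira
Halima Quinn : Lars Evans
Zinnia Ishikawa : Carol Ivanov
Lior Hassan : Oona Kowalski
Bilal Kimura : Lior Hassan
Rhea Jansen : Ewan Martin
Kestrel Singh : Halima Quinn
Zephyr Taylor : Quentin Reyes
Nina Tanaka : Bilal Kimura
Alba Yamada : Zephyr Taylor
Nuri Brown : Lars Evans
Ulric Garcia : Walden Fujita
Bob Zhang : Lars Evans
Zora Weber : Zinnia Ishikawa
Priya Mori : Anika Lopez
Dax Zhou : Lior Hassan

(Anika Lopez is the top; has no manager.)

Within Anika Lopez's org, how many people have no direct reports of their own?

15

The people in Anika Lopez's organization with no one reporting to them are Priya Mori, Kofi Volkov, Unni Ferrari, Bob Zhang, Nuri Brown, Kestrel Singh, Jana Dubois, Dax Zhou, Nina Tanaka, Ulric Garcia, Zora Weber, Rhea Jansen, Elif Rossi, Alba Yamada, Quinn Vargas. That is 15.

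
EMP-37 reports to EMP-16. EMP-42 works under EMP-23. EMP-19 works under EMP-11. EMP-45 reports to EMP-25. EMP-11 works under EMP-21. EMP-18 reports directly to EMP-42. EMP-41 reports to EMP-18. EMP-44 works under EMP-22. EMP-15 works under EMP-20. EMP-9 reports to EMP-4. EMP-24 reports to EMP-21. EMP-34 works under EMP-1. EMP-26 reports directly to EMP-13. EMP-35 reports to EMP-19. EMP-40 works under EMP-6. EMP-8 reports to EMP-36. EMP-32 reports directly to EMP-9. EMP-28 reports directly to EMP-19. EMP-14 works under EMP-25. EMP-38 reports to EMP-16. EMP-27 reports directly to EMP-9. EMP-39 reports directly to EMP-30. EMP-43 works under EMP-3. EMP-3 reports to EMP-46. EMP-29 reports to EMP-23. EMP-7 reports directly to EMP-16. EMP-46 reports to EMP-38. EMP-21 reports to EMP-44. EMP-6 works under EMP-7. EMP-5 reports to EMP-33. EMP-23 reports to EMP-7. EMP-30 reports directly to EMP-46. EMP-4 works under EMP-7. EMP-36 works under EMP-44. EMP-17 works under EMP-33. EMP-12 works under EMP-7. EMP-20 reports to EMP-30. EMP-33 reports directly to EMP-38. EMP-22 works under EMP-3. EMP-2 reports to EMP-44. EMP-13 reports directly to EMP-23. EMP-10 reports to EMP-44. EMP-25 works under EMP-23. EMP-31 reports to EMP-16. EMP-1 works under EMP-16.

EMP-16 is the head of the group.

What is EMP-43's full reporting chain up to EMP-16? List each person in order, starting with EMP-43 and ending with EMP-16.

EMP-43 reports to EMP-3. EMP-3 reports to EMP-46. EMP-46 reports to EMP-38. EMP-38 reports to EMP-16. EMP-16 is at the top.

EMP-43 -> EMP-3 -> EMP-46 -> EMP-38 -> EMP-16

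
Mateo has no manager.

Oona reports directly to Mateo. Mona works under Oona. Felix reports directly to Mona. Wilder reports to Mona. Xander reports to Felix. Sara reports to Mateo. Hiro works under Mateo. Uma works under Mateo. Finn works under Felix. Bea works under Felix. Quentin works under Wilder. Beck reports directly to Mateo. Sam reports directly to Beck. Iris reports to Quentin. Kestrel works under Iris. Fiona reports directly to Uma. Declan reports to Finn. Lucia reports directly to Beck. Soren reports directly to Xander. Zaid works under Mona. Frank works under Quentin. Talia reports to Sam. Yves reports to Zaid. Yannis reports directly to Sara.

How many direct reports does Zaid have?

1

Zaid directly manages Yves. That is 1 direct report.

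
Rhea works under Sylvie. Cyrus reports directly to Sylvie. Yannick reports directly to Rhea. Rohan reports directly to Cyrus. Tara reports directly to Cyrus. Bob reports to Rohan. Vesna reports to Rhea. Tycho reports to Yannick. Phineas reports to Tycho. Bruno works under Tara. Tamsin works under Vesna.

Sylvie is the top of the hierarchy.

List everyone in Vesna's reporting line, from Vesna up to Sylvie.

Vesna reports to Rhea. Rhea reports to Sylvie. Sylvie is at the top.

Vesna -> Rhea -> Sylvie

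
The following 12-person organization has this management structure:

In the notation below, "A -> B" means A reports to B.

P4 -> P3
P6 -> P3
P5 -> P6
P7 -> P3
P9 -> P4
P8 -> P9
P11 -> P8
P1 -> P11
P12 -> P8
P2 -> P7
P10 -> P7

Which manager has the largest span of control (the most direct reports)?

Direct-report counts: P3 has 3; P7 has 2; P6 has 1; P4 has 1; P9 has 1; P8 has 2; P11 has 1. The largest is 3, held by P3.

P3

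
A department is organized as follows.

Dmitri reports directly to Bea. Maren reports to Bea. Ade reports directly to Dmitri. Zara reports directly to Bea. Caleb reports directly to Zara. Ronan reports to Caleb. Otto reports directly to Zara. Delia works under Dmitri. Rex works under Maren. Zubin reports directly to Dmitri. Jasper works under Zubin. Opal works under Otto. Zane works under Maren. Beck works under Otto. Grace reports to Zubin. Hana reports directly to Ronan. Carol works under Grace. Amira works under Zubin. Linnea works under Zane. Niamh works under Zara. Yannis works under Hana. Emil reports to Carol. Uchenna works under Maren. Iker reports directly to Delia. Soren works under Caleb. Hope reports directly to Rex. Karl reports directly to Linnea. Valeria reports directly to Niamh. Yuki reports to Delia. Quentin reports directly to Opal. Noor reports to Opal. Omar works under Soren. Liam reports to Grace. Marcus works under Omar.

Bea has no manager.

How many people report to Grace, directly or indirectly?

3

Grace directly manages Carol, Liam. Under Carol: Emil (1). Liam has no reports. So Grace's organization is 2 direct reports plus everyone under them: 2 + 1 = 3.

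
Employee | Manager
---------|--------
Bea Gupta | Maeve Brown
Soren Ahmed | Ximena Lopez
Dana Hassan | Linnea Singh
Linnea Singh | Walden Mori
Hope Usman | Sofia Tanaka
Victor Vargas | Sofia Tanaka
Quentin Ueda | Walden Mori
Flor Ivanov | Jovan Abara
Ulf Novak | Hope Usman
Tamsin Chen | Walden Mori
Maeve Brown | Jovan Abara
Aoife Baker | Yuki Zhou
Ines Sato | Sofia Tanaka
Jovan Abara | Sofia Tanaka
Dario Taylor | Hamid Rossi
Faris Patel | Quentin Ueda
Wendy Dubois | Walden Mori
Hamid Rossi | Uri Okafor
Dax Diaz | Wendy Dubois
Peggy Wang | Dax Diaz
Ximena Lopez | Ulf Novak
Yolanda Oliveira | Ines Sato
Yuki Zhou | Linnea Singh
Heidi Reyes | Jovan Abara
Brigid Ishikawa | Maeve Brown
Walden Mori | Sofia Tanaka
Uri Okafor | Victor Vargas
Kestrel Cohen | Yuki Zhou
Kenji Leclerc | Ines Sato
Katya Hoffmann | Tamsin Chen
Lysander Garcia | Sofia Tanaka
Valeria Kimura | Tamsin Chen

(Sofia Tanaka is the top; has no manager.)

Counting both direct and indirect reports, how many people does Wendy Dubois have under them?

Wendy Dubois directly manages Dax Diaz. Under Dax Diaz: Peggy Wang (1). That's 2 in total.

2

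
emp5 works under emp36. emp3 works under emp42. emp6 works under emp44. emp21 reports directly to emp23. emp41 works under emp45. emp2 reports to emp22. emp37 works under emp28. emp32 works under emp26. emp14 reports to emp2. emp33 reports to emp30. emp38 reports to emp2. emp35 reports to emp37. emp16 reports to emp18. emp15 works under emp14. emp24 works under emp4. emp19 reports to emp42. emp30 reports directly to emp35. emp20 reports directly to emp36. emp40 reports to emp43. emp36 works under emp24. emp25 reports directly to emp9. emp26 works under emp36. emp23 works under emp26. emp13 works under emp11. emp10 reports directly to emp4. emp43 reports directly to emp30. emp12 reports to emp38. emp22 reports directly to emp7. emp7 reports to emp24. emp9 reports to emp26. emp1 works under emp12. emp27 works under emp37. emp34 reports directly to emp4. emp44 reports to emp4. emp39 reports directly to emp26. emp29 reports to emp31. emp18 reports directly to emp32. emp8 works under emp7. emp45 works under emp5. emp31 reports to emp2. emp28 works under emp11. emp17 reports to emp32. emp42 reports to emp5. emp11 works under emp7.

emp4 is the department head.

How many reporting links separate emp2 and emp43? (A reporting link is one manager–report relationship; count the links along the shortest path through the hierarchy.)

8

emp2 is 2 levels below emp7, and emp43 is 6 levels below emp7 (their lowest common manager). The shortest path runs up from emp2 to emp7 and back down to emp43: 2 + 6 = 8 links.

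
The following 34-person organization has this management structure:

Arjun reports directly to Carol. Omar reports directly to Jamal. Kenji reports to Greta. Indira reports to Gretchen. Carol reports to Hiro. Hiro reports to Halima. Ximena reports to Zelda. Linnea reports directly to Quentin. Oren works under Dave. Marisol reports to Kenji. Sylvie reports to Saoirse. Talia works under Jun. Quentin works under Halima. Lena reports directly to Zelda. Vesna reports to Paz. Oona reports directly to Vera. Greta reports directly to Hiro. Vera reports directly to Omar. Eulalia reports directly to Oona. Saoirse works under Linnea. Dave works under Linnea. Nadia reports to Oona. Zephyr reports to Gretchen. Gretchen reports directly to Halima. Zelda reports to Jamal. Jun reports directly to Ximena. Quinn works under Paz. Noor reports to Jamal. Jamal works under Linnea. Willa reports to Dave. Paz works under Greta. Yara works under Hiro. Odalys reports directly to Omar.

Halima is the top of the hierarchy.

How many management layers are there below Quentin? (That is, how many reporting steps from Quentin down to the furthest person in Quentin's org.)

6

The longest chain under Quentin runs Quentin → Linnea → Jamal → Omar → Vera → Oona → Nadia, which is 6 levels below Quentin.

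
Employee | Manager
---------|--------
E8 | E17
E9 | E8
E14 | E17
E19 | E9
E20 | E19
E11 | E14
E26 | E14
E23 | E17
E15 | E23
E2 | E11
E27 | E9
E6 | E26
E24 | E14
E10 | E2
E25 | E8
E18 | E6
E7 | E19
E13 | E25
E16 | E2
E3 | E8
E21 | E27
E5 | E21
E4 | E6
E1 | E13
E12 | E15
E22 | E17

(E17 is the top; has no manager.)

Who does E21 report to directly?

E27

E21 reports directly to E27.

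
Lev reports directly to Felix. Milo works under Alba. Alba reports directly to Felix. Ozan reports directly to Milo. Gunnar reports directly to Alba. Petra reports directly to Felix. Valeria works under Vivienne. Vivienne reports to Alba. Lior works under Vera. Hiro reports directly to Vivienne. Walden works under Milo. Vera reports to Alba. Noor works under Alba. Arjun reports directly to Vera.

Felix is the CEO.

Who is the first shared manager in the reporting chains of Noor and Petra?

Noor's chain of managers is Alba, Felix. Petra's chain of managers is Felix. The first manager that appears in both chains is Felix.

Felix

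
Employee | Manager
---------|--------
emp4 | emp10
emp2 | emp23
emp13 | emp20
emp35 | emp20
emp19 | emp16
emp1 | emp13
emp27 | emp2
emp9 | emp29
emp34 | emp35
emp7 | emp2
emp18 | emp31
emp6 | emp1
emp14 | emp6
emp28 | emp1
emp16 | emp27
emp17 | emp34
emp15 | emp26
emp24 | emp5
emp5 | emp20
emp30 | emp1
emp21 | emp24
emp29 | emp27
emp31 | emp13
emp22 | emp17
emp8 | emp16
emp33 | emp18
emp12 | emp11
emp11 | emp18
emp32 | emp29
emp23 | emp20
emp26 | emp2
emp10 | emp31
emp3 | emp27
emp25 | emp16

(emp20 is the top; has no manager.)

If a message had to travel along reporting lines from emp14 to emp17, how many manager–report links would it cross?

7

emp14 is 4 levels below emp20, and emp17 is 3 levels below emp20 (their lowest common manager). The shortest path runs up from emp14 to emp20 and back down to emp17: 4 + 3 = 7 links.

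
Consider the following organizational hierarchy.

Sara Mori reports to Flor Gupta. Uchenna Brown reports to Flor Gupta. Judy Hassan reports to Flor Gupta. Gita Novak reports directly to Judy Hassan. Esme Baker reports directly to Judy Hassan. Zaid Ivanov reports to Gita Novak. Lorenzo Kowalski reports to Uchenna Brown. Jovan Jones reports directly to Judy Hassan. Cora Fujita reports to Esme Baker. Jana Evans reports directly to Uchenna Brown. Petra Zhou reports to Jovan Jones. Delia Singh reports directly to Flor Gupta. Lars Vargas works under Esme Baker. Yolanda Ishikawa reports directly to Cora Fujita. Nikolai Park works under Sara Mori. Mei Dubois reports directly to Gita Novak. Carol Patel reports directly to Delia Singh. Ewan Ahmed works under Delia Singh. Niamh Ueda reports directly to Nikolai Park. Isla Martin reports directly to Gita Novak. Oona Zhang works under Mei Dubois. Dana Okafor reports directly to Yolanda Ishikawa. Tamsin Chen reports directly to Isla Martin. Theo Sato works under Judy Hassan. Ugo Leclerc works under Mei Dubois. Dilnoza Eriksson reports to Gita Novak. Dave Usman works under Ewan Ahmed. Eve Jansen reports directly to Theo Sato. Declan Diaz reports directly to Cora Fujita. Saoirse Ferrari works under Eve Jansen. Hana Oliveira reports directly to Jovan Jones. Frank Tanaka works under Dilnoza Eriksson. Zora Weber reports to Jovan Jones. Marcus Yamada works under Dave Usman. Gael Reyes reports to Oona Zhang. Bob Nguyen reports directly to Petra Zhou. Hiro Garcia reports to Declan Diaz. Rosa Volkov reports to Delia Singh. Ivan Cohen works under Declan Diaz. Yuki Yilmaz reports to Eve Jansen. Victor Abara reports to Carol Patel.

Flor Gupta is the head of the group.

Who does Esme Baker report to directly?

Judy Hassan

Esme Baker reports directly to Judy Hassan.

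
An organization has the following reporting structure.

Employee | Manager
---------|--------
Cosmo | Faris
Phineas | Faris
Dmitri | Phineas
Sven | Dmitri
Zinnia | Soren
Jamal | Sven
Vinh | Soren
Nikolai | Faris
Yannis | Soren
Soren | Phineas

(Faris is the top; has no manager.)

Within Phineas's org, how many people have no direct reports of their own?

4

The people in Phineas's organization with no one reporting to them are Zinnia, Yannis, Vinh, Jamal. That is 4.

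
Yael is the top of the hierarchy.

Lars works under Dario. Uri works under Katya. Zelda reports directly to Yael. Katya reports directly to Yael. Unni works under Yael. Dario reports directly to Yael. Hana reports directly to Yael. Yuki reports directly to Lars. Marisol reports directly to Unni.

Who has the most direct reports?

Direct-report counts: Yael has 5; Dario has 1; Lars has 1; Unni has 1; Katya has 1. The largest is 5, held by Yael.

Yael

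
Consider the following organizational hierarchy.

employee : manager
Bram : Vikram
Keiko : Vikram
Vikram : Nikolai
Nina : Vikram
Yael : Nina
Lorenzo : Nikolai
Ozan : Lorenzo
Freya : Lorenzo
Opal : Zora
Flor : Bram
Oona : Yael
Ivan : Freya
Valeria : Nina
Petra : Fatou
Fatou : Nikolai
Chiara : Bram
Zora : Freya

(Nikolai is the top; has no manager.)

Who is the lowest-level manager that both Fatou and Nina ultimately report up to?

Nikolai

Fatou's chain of managers is Nikolai. Nina's chain of managers is Vikram, Nikolai. The first manager that appears in both chains is Nikolai.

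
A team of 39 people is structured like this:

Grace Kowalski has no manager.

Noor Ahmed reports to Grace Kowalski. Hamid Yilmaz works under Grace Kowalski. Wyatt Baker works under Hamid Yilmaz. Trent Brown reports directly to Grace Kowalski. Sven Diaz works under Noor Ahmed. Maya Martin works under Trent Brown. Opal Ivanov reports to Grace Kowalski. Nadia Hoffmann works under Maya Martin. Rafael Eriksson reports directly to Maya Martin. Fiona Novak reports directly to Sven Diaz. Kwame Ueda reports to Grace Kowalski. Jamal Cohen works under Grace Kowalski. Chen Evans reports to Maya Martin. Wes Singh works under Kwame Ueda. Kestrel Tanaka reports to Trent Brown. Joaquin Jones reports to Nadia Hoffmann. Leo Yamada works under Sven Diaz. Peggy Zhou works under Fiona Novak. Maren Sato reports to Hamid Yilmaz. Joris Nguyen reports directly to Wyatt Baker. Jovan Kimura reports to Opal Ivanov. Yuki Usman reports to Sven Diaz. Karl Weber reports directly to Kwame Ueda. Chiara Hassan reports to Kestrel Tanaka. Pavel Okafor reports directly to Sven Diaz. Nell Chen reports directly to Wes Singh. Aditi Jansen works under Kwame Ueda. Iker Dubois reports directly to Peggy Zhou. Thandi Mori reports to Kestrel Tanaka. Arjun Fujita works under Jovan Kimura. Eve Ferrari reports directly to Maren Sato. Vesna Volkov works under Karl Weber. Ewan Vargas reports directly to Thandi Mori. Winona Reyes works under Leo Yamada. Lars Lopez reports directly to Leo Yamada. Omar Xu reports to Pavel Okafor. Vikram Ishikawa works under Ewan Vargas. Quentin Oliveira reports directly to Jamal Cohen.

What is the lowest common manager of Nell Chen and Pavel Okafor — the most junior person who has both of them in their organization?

Grace Kowalski

Nell Chen's chain of managers is Wes Singh, Kwame Ueda, Grace Kowalski. Pavel Okafor's chain of managers is Sven Diaz, Noor Ahmed, Grace Kowalski. The first manager that appears in both chains is Grace Kowalski.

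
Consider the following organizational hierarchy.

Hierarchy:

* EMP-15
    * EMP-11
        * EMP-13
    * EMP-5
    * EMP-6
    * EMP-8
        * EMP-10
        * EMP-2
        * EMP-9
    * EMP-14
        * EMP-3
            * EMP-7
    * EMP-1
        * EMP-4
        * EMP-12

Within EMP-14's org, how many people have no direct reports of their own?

The only person in EMP-14's organization with no one reporting to them is EMP-7. That is 1.

1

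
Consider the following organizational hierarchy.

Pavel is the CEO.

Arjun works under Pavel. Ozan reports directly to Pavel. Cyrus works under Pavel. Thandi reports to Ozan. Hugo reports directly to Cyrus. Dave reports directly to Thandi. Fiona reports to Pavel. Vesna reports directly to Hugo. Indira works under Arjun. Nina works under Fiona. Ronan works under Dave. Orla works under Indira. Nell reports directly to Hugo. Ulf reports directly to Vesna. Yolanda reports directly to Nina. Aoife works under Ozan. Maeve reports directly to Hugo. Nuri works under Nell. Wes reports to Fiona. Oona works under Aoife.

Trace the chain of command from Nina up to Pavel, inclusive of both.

Nina reports to Fiona. Fiona reports to Pavel. Pavel is at the top.

Nina -> Fiona -> Pavel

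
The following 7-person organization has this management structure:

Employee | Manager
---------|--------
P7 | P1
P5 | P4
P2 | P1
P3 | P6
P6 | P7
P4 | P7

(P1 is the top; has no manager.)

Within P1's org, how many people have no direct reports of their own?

The people in P1's organization with no one reporting to them are P2, P3, P5. That is 3.

3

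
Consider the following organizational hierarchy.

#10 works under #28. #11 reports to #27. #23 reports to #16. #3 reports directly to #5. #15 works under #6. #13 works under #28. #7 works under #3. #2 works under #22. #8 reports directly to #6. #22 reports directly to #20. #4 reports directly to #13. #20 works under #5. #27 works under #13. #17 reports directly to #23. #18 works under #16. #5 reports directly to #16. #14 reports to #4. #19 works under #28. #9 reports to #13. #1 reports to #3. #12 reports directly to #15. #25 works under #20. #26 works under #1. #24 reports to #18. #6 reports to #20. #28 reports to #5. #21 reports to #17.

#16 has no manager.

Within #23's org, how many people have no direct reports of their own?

The only person in #23's organization with no one reporting to them is #21. That is 1.

1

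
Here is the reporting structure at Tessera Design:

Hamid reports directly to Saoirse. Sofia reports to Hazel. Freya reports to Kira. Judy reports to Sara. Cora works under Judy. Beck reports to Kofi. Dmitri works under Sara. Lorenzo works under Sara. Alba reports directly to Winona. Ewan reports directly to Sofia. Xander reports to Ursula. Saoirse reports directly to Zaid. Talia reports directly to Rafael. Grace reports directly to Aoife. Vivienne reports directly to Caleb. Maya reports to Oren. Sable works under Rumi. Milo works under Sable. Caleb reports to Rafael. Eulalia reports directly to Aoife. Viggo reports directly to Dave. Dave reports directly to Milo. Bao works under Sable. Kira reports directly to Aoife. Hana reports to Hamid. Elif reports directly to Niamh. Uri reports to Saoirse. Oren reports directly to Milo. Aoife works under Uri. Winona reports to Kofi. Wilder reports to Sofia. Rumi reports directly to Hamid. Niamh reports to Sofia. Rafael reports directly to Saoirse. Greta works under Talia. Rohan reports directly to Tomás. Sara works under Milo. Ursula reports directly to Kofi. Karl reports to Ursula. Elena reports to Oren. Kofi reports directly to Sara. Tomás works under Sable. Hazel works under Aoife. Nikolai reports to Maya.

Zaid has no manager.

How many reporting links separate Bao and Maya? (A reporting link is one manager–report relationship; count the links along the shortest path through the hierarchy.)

4

Bao is 1 level below Sable, and Maya is 3 levels below Sable (their lowest common manager). The shortest path runs up from Bao to Sable and back down to Maya: 1 + 3 = 4 links.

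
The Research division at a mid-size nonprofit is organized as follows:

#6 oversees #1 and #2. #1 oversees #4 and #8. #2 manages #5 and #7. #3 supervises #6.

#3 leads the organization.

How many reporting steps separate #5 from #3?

3

Chain from #5 up to #3: #5 → #2 → #6 → #3. That is 3 steps up, so #5 is 3 levels below #3.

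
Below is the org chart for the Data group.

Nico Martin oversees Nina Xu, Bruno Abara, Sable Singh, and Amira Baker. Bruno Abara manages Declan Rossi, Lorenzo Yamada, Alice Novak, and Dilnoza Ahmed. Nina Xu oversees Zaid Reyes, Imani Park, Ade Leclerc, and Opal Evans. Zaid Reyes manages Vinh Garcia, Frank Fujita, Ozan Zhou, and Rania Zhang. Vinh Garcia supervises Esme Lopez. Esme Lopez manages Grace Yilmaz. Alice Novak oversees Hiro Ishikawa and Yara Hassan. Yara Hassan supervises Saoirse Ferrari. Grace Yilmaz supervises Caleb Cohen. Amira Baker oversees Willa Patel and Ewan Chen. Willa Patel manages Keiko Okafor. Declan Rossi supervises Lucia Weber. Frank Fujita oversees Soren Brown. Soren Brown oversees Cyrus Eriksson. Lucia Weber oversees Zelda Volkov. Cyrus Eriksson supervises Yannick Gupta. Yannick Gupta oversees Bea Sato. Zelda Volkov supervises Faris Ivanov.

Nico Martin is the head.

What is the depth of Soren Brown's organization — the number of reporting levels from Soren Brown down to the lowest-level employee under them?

The longest chain under Soren Brown runs Soren Brown → Cyrus Eriksson → Yannick Gupta → Bea Sato, which is 3 levels below Soren Brown.

3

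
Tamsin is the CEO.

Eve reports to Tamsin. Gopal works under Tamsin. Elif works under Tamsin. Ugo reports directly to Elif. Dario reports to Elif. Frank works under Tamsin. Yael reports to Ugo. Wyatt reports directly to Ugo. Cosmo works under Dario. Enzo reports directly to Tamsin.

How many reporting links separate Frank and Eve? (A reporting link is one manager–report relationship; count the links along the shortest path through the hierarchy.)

2

Frank is 1 level below Tamsin, and Eve is 1 level below Tamsin (their lowest common manager). The shortest path runs up from Frank to Tamsin and back down to Eve: 1 + 1 = 2 links.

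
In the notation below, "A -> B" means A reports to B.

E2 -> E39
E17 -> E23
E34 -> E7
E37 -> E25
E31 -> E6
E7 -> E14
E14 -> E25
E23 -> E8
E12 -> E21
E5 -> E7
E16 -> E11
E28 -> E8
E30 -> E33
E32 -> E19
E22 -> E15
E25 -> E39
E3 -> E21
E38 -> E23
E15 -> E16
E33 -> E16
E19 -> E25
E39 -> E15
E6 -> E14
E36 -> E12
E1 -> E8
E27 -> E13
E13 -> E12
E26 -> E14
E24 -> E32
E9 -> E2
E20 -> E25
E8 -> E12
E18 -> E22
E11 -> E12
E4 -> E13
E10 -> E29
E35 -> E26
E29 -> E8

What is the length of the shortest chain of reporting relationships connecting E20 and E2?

E20 is 2 levels below E39, and E2 is 1 level below E39 (their lowest common manager). The shortest path runs up from E20 to E39 and back down to E2: 2 + 1 = 3 links.

3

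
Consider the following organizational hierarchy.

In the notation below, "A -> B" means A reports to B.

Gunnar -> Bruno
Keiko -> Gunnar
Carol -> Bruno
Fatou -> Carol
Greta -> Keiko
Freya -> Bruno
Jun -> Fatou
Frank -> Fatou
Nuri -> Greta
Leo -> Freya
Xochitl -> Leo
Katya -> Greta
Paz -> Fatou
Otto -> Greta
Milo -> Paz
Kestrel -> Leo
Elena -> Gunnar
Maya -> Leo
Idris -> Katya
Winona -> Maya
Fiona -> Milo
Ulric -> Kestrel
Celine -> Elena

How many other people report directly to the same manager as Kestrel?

Kestrel reports to Leo. Leo's other direct reports are Xochitl, Maya — 2 peers.

2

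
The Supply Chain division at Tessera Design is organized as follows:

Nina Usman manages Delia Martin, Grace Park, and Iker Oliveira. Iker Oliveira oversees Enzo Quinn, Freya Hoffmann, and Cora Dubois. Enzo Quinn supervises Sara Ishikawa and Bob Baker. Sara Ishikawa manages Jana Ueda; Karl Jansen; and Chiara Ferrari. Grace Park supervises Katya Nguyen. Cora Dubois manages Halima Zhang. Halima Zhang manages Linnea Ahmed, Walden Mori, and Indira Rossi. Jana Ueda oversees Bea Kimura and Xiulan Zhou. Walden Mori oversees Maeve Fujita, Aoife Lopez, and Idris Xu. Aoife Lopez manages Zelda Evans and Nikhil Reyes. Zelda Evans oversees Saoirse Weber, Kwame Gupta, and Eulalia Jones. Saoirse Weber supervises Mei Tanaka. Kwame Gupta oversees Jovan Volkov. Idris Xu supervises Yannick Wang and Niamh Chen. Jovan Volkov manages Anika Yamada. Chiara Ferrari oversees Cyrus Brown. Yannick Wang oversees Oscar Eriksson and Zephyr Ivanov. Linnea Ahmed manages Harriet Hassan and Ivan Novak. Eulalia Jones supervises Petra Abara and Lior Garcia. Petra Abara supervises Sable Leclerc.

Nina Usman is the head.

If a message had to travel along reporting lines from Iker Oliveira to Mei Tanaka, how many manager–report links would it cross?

7

Mei Tanaka is in Iker Oliveira's organization: the chain from Mei Tanaka up to Iker Oliveira is Mei Tanaka → Saoirse Weber → Zelda Evans → Aoife Lopez → Walden Mori → Halima Zhang → Cora Dubois → Iker Oliveira, which is 7 links.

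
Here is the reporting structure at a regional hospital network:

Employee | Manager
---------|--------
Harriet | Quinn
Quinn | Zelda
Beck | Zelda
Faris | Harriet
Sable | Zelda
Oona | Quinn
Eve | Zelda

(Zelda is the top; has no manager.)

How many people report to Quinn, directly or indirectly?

Quinn directly manages Harriet, Oona. Under Harriet: Faris (1). Oona has no reports. So Quinn's organization is 2 direct reports plus everyone under them: 2 + 1 = 3.

3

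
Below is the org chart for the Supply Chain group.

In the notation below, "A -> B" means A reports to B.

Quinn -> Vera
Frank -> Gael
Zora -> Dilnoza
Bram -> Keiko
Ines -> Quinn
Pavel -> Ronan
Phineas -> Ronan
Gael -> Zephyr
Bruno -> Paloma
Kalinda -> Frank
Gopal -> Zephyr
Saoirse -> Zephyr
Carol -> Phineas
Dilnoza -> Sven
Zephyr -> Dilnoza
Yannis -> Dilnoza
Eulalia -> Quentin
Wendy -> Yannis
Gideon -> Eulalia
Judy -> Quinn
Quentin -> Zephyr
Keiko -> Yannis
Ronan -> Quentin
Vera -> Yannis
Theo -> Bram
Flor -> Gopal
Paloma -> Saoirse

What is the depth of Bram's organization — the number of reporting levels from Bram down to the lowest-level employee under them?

1

The longest chain under Bram runs Bram → Theo, which is 1 level below Bram.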